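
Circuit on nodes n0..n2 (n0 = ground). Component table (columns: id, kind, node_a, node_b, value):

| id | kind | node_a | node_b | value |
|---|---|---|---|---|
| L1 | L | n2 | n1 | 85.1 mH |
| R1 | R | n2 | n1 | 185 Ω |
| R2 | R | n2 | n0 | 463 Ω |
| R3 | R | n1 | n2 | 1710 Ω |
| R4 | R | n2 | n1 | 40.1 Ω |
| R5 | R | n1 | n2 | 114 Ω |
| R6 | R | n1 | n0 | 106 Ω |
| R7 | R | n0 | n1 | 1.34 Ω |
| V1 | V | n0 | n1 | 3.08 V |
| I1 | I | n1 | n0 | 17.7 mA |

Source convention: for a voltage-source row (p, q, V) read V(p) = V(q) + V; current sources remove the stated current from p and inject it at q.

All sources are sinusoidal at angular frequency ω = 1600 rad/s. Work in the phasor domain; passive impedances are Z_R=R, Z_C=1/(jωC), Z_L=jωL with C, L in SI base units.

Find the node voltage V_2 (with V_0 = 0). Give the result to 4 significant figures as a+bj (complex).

Apply KCL at each of the 2 non-ground nodes and solve the resulting linear system.
Node n1: branches {L1, R1, R3, R4, R5, R6, R7, V1, I1} → V_1 = -3.080+0.000j
Node n2: branches {L1, R1, R2, R3, R4, R5} → V_2 = -2.926+0.02705j
Source currents: i(V1)=-2.316+5.842e-05j

-2.926+0.02705j V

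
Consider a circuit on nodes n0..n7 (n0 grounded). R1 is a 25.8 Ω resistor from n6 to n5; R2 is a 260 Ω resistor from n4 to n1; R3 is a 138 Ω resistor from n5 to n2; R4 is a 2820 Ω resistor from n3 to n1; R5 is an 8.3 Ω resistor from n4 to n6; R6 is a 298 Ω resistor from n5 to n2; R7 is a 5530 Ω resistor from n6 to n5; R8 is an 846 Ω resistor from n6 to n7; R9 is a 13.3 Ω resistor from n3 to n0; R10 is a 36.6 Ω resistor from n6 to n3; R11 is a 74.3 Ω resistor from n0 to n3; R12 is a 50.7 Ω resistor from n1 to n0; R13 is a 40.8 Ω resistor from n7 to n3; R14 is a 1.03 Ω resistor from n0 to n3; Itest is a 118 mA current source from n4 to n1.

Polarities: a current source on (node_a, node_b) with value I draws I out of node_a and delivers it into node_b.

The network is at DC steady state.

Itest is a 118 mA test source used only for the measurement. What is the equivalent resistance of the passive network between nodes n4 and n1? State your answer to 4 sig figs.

Apply KCL at each of the 7 non-ground nodes and solve the resulting linear system.
Node n1: branches {R2, R4, R12, Itest} → V_1 = 4.313
Node n2: branches {R3, R6} → V_2 = -3.125
Node n3: branches {R4, R9, R10, R11, R13, R14} → V_3 = -0.08029
Node n4: branches {R2, R5, Itest} → V_4 = -3.844
Node n5: branches {R1, R3, R6, R7} → V_5 = -3.125
Node n6: branches {R1, R5, R7, R8, R10} → V_6 = -3.125
Node n7: branches {R8, R13} → V_7 = -0.2204

R_eq = 69.13 Ω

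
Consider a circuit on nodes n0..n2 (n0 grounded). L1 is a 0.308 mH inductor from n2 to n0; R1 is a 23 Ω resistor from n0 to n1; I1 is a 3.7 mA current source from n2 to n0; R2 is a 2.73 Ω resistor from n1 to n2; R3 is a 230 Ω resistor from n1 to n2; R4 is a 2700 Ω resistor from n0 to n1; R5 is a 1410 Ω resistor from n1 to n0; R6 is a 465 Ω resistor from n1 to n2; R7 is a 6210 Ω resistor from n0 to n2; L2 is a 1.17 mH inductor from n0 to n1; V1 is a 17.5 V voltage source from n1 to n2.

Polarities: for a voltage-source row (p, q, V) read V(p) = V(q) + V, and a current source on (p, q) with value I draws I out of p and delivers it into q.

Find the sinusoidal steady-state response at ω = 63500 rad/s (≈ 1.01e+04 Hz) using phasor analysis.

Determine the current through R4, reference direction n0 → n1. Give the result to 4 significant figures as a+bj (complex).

Element admittances at ω=63500 rad/s:
  Y(L1) = 0.000-0.05113j S between n2,n0
  Y(R1) = 0.04348+0.000j S between n0,n1
  I1: injects 0.0037 A into n0 (from n2)
  Y(R2) = 0.3663+0.000j S between n1,n2
  Y(R3) = 0.004348+0.000j S between n1,n2
  Y(R4) = 0.0003704+0.000j S between n0,n1
  Y(R5) = 0.0007092+0.000j S between n1,n0
  Y(R6) = 0.002151+0.000j S between n1,n2
  Y(R7) = 0.0001610+0.000j S between n0,n2
  Y(L2) = 0.000-0.01346j S between n0,n1
  V1: constraint V(n1)−V(n2) = 17.5
Assemble and solve the 3×3 MNA system:
  V(n1)=9.358-6.493j  V(n2)=-8.142-6.493j
  i(V1)=-6.854+0.4153j

-0.003466+0.002405j A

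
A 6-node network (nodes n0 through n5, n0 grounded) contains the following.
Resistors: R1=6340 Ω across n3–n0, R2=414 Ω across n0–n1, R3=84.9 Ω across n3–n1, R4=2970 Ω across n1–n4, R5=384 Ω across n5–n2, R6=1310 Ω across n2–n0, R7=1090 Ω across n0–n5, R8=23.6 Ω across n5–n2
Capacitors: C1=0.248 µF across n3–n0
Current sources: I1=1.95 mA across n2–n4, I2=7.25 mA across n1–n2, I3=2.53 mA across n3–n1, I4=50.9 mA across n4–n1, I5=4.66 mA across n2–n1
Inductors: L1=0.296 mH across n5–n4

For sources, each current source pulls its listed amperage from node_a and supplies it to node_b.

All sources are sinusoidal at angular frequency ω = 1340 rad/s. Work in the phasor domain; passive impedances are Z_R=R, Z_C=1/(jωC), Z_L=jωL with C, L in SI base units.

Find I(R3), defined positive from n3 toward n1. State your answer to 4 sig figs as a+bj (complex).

Apply KCL at each of the 5 non-ground nodes and solve the resulting linear system.
Node n1: branches {R2, I2, R3, R4, I3, I4, I5} → V_1 = 13.89-1.547j
Node n2: branches {I1, I2, R5, R6, R8, I5} → V_2 = -21.39-0.2531j
Node n3: branches {R1, C1, R3, I3} → V_3 = 13.44-1.901j
Node n4: branches {I1, R4, L1, I4} → V_4 = -21.77-0.2721j
Node n5: branches {R5, R7, L1, R8} → V_5 = -21.77-0.2574j

-0.005282-0.004167j A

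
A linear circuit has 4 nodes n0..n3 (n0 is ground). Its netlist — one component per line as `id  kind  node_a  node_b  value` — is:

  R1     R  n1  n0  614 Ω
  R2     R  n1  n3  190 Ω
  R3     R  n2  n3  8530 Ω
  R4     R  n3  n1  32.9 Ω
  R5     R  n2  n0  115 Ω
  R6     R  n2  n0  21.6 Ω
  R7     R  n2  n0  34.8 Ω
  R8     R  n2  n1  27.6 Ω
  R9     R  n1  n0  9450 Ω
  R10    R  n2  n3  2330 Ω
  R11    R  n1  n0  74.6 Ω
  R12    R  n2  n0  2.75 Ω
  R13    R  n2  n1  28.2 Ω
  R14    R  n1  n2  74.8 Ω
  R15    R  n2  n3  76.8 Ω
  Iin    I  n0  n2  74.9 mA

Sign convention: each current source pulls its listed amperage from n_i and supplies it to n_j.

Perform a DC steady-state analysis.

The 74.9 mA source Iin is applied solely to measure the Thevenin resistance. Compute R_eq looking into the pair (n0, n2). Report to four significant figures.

R_eq = 2.172 Ω

MNA unknowns: 3 node voltages V₁..V_3
R1: Y=0.001629 on G[1,0]
R2: Y=0.005263 on G[1,3]
R3: Y=0.0001172 on G[2,3]
R4: Y=0.03040 on G[3,1]
R5: Y=0.008696 on G[2,0]
R6: Y=0.04630 on G[2,0]
R7: Y=0.02874 on G[2,0]
R8: Y=0.03623 on G[2,1]
R9: Y=0.0001058 on G[1,0]
R10: Y=0.0004292 on G[2,3]
R11: Y=0.01340 on G[1,0]
R12: Y=0.3636 on G[2,0]
R13: Y=0.03546 on G[2,1]
R14: Y=0.01337 on G[1,2]
R15: Y=0.01302 on G[2,3]
Iin: z[0]−=0.0749, z[2]+=0.0749
solve → V1=0.1403, V2=0.1627, V3=0.1465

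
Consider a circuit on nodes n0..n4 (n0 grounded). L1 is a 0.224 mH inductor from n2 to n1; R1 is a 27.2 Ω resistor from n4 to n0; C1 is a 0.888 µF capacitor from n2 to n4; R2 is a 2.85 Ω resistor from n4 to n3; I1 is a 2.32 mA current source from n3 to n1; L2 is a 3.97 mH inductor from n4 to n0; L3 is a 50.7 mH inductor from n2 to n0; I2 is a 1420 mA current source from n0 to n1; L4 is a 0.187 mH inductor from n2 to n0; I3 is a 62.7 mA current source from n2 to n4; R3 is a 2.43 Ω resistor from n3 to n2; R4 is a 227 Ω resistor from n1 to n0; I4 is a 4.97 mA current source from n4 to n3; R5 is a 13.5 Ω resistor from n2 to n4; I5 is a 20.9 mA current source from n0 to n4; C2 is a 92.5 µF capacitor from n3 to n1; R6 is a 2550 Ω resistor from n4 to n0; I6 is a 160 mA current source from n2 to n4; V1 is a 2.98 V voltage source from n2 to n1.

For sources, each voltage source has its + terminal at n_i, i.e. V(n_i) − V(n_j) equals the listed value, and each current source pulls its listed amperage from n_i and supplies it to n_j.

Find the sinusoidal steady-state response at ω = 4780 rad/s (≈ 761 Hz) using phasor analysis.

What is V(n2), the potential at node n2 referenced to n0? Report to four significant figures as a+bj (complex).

MNA unknowns: 4 node voltages V₁..V_4 plus 1 source current (V1)
L1: Y=0.000-0.9340j on G[2,1]
R1: Y=0.03676+0.000j on G[4,0]
C1: Y=0.000+0.004245j on G[2,4]
R2: Y=0.3509+0.000j on G[4,3]
I1: z[3]−=0.00232, z[1]+=0.00232
L2: Y=0.000-0.05270j on G[4,0]
L3: Y=0.000-0.004126j on G[2,0]
I2: z[0]−=1.42, z[1]+=1.42
L4: Y=0.000-1.119j on G[2,0]
I3: z[2]−=0.0627, z[4]+=0.0627
R3: Y=0.4115+0.000j on G[3,2]
R4: Y=0.004405+0.000j on G[1,0]
I4: z[4]−=0.00497, z[3]+=0.00497
R5: Y=0.07407+0.000j on G[2,4]
I5: z[0]−=0.0209, z[4]+=0.0209
C2: Y=0.000+0.4421j on G[3,1]
R6: Y=0.0003922+0.000j on G[4,0]
I6: z[2]−=0.16, z[4]+=0.16
V1: row V2−V1=2.98, i_V1 at 2,1
solve → V1=-2.963+1.313j, V2=0.01702+1.313j, V3=-1.146-0.4078j, V4=-0.3486-0.1356j
aux → i_V1=-2.196+1.985j

0.01702+1.313j V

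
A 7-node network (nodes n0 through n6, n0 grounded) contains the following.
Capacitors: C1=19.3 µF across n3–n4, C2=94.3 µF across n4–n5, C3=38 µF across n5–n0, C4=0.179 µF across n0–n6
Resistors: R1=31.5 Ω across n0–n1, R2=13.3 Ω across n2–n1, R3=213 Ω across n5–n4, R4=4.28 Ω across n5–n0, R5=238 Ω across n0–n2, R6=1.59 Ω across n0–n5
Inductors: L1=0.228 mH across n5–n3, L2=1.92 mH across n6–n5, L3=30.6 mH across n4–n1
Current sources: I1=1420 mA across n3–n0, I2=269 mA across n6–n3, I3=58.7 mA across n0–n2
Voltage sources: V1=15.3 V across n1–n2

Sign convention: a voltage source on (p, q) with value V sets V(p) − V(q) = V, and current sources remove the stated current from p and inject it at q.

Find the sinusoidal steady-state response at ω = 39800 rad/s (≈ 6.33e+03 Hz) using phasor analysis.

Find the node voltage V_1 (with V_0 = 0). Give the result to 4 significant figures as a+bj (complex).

Element admittances at ω=39800 rad/s:
  Y(C1) = 0.000+0.7681j S between n3,n4
  Y(R1) = 0.03175+0.000j S between n0,n1
  Y(R2) = 0.07519+0.000j S between n2,n1
  Y(L1) = 0.000-0.1102j S between n5,n3
  Y(R3) = 0.004695+0.000j S between n5,n4
  Y(L2) = 0.000-0.01309j S between n6,n5
  I1: injects 1.42 A into n0 (from n3)
  Y(L3) = 0.000-0.0008211j S between n4,n1
  Y(R4) = 0.2336+0.000j S between n5,n0
  Y(C2) = 0.000+3.753j S between n4,n5
  Y(R5) = 0.004202+0.000j S between n0,n2
  I2: injects 0.269 A into n3 (from n6)
  Y(C3) = 0.000+1.512j S between n5,n0
  Y(R6) = 0.6289+0.000j S between n0,n5
  I3: injects 0.0587 A into n2 (from n0)
  Y(C4) = 0.000+0.007124j S between n0,n6
  V1: constraint V(n1)−V(n2) = 15.3
Assemble and solve the 7×7 MNA system:
  V(n1)=3.447+0.08996j  V(n2)=-11.85+0.08996j  V(n3)=-0.4913+3.046j  V(n4)=-0.4911+1.235j  V(n5)=-0.4897+0.8638j  V(n6)=-1.075-43.22j
  i(V1)=-1.259+0.0003780j

3.447+0.08996j V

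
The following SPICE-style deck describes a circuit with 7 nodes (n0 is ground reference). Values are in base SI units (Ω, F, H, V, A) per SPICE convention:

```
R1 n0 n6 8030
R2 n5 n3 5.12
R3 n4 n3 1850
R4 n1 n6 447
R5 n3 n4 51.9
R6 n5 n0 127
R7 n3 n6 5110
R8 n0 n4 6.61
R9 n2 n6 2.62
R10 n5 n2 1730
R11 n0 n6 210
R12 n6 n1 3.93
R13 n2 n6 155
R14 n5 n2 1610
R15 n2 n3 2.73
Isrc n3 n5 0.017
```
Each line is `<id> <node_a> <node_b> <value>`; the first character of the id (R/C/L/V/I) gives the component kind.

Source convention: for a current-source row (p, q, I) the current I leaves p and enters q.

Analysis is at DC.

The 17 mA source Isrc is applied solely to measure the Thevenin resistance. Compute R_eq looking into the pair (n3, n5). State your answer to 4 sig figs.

R_eq = 4.943 Ω

Element admittances at DC:
  Y(R1) = 0.0001245 S between n0,n6
  Y(R2) = 0.1953 S between n5,n3
  Y(R3) = 0.0005405 S between n4,n3
  Y(R4) = 0.002237 S between n1,n6
  Y(R5) = 0.01927 S between n3,n4
  Y(R6) = 0.007874 S between n5,n0
  Y(R7) = 0.0001957 S between n3,n6
  Y(R8) = 0.1513 S between n0,n4
  Y(R9) = 0.3817 S between n2,n6
  Y(R10) = 0.0005780 S between n5,n2
  Y(R11) = 0.004762 S between n0,n6
  Y(R12) = 0.2545 S between n6,n1
  Y(R13) = 0.006452 S between n2,n6
  Y(R14) = 0.0006211 S between n5,n2
  Y(R15) = 0.3663 S between n2,n3
  Isrc: injects 0.017 A into n5 (from n3)
Assemble and solve the 6×6 MNA system:
  V(n1)=-0.02116  V(n2)=-0.02143  V(n3)=-0.02199  V(n4)=-0.002545  V(n5)=0.06204  V(n6)=-0.02116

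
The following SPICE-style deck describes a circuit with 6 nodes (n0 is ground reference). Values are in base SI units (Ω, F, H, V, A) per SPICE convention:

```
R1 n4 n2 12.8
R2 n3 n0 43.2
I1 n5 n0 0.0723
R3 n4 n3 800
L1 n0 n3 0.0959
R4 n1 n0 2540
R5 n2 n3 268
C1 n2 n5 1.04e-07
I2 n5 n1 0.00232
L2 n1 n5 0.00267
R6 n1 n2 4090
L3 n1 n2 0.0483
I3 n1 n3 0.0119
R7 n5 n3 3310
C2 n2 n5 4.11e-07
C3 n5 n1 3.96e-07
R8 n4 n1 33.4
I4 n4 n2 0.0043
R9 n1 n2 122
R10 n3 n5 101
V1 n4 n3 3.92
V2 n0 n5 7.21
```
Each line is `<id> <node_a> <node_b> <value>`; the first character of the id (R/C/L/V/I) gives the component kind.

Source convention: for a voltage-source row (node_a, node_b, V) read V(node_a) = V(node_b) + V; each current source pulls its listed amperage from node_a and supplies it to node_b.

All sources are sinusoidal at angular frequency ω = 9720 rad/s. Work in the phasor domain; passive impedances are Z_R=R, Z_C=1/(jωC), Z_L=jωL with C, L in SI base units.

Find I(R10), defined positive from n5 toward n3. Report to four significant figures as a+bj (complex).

-0.01806-0.01407j A

MNA unknowns: 5 node voltages V₁..V_5 plus 2 source currents (V1, V2)
R1: Y=0.07812+0.000j on G[4,2]
R2: Y=0.02315+0.000j on G[3,0]
I1: z[5]−=0.0723, z[0]+=0.0723
R3: Y=0.001250+0.000j on G[4,3]
L1: Y=0.000-0.001073j on G[0,3]
R4: Y=0.0003937+0.000j on G[1,0]
R5: Y=0.003731+0.000j on G[2,3]
C1: Y=0.000+0.001011j on G[2,5]
I2: z[5]−=0.00232, z[1]+=0.00232
L2: Y=0.000-0.03853j on G[1,5]
R6: Y=0.0002445+0.000j on G[1,2]
L3: Y=0.000-0.002130j on G[1,2]
I3: z[1]−=0.0119, z[3]+=0.0119
R7: Y=0.0003021+0.000j on G[5,3]
C2: Y=0.000+0.003995j on G[2,5]
C3: Y=0.000+0.003849j on G[5,1]
R8: Y=0.02994+0.000j on G[4,1]
I4: z[4]−=0.0043, z[2]+=0.0043
R9: Y=0.008197+0.000j on G[1,2]
R10: Y=0.009901+0.000j on G[3,5]
V1: row V4−V3=3.92, i_V1 at 4,3
V2: row V0−V5=7.21, i_V2 at 0,5
solve → V1=-4.854+3.334j, V2=-1.774+1.371j, V3=-5.385+1.421j, V4=-1.465+1.421j, V5=-7.210+0.000j
aux → i_V1=-0.1348+0.05336j, i_V2=-0.05275+0.03999j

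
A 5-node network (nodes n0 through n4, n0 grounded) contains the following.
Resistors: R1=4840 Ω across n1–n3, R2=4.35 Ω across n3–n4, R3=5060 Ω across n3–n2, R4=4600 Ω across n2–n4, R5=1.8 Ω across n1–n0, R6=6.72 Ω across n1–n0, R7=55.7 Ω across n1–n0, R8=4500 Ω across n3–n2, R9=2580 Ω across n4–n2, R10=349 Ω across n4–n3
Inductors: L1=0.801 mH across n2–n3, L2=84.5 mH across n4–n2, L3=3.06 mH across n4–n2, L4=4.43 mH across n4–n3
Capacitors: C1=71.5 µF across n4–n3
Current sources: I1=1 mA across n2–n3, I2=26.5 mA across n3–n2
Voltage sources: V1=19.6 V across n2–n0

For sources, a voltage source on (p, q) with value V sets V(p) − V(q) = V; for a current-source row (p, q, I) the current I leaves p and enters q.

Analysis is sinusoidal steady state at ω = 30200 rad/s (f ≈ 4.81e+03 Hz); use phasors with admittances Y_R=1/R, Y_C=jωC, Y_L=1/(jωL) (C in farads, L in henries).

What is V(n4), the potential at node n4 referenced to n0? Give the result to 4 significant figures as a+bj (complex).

19.59-0.5642j V

Element admittances at ω=30200 rad/s:
  Y(R1) = 0.0002066+0.000j S between n1,n3
  Y(L1) = 0.000-0.04134j S between n2,n3
  Y(R2) = 0.2299+0.000j S between n3,n4
  Y(R3) = 0.0001976+0.000j S between n3,n2
  Y(L2) = 0.000-0.0003919j S between n4,n2
  Y(L3) = 0.000-0.01082j S between n4,n2
  Y(R4) = 0.0002174+0.000j S between n2,n4
  Y(R5) = 0.5556+0.000j S between n1,n0
  Y(R6) = 0.1488+0.000j S between n1,n0
  Y(L4) = 0.000-0.007475j S between n4,n3
  Y(R7) = 0.01795+0.000j S between n1,n0
  Y(R8) = 0.0002222+0.000j S between n3,n2
  Y(R9) = 0.0003876+0.000j S between n4,n2
  Y(C1) = 0.000+2.159j S between n4,n3
  I1: injects 0.001 A into n3 (from n2)
  Y(R10) = 0.002865+0.000j S between n4,n3
  I2: injects 0.0265 A into n2 (from n3)
  V1: constraint V(n2)−V(n0) = 19.6
Assemble and solve the 5×5 MNA system:
  V(n1)=0.005601-0.0001605j  V(n2)=19.60+0.000j  V(n3)=19.59-0.5613j  V(n4)=19.59-0.5642j
  i(V1)=-0.004046+0.0001159j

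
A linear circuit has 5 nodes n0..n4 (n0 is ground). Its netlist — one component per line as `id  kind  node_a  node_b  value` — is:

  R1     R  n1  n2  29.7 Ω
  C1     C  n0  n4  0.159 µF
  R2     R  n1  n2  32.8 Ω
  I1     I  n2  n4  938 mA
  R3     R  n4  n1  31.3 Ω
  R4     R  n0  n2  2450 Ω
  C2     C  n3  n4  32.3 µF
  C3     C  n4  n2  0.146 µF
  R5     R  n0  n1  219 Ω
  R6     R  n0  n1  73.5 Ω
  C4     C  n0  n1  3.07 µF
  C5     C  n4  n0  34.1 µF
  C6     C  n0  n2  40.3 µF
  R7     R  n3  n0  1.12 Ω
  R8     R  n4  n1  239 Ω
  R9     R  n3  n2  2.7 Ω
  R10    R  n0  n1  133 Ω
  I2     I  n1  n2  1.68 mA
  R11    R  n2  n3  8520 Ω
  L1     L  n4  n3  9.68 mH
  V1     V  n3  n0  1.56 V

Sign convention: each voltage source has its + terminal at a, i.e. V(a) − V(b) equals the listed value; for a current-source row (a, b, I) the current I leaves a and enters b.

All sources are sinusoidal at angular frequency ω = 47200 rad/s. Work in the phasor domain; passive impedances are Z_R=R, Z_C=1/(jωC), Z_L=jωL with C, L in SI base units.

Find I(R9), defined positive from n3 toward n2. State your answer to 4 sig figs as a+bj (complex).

Element admittances at ω=47200 rad/s:
  Y(R1) = 0.03367+0.000j S between n1,n2
  Y(C1) = 0.000+0.007505j S between n0,n4
  Y(R2) = 0.03049+0.000j S between n1,n2
  I1: injects 0.938 A into n4 (from n2)
  Y(R3) = 0.03195+0.000j S between n4,n1
  Y(R4) = 0.0004082+0.000j S between n0,n2
  Y(C2) = 0.000+1.525j S between n3,n4
  Y(C3) = 0.000+0.006891j S between n4,n2
  Y(R5) = 0.004566+0.000j S between n0,n1
  Y(R6) = 0.01361+0.000j S between n0,n1
  Y(C4) = 0.000+0.1449j S between n0,n1
  Y(C5) = 0.000+1.610j S between n4,n0
  Y(C6) = 0.000+1.902j S between n0,n2
  Y(R7) = 0.8929+0.000j S between n3,n0
  Y(R8) = 0.004184+0.000j S between n4,n1
  Y(R9) = 0.3704+0.000j S between n3,n2
  Y(R10) = 0.007519+0.000j S between n0,n1
  I2: injects 0.00168 A into n2 (from n1)
  Y(R11) = 0.0001174+0.000j S between n2,n3
  Y(L1) = 0.000-0.002189j S between n4,n3
  V1: constraint V(n3)−V(n0) = 1.56
Assemble and solve the 5×5 MNA system:
  V(n1)=0.08184-0.08829j  V(n2)=-0.04007+0.1748j  V(n3)=1.560+0.000j  V(n4)=0.7571-0.2900j
  i(V1)=-1.544-1.158j

0.5926-0.06474j A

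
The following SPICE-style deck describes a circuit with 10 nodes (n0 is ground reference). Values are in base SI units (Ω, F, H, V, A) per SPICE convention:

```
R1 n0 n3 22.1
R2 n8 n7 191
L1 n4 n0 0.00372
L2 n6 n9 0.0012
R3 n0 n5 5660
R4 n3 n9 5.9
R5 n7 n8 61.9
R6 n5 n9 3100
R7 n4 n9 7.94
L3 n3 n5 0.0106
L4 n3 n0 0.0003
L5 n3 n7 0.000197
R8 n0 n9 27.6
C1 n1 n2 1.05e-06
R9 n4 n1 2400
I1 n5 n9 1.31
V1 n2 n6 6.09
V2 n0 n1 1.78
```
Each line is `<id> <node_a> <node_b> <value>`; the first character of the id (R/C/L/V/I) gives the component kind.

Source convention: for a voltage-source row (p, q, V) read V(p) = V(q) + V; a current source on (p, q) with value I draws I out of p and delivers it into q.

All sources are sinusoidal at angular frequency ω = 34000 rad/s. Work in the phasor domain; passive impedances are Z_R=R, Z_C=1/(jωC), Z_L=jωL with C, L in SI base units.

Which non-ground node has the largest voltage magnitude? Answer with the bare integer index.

MNA unknowns: 9 node voltages V₁..V_9 plus 2 source currents (V1, V2)
R1: Y=0.04525+0.000j on G[0,3]
R2: Y=0.005236+0.000j on G[8,7]
L1: Y=0.000-0.007906j on G[4,0]
L2: Y=0.000-0.02451j on G[6,9]
R3: Y=0.0001767+0.000j on G[0,5]
R4: Y=0.1695+0.000j on G[3,9]
R5: Y=0.01616+0.000j on G[7,8]
R6: Y=0.0003226+0.000j on G[5,9]
R7: Y=0.1259+0.000j on G[4,9]
L3: Y=0.000-0.002775j on G[3,5]
L4: Y=0.000-0.09804j on G[3,0]
L5: Y=0.000-0.1493j on G[3,7]
R8: Y=0.03623+0.000j on G[0,9]
C1: Y=0.000+0.03570j on G[1,2]
R9: Y=0.0004167+0.000j on G[4,1]
I1: z[5]−=1.31, z[9]+=1.31
V1: row V2−V6=6.09, i_V1 at 2,6
V2: row V0−V1=1.78, i_V2 at 0,1
solve → V1=-1.780+0.000j, V2=-19.36-5.948j, V3=-5.988+0.4734j, V4=-0.01944+2.705j, V5=-88.31-455.7j, V6=-25.45-5.948j, V7=-5.988+0.4734j, V8=-5.988+0.4734j, V9=0.1562+2.716j
aux → i_V1=-0.2123+0.6276j, i_V2=-0.2131+0.6265j

5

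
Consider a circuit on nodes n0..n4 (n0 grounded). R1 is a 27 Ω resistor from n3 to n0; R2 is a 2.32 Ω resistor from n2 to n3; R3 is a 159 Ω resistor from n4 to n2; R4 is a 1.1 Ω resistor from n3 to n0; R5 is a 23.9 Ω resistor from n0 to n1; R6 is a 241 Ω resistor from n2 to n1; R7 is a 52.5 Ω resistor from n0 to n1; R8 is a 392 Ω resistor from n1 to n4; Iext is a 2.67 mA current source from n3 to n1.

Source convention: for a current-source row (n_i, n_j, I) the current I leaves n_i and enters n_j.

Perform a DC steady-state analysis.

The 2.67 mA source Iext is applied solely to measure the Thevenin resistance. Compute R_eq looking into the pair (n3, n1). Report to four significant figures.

Apply KCL at each of the 4 non-ground nodes and solve the resulting linear system.
Node n1: branches {R5, R6, R7, R8, Iext} → V_1 = 0.03976
Node n2: branches {R2, R3, R6} → V_2 = -0.001981
Node n3: branches {R1, R2, R4, Iext} → V_3 = -0.002559
Node n4: branches {R3, R8} → V_4 = 0.01006

R_eq = 15.85 Ω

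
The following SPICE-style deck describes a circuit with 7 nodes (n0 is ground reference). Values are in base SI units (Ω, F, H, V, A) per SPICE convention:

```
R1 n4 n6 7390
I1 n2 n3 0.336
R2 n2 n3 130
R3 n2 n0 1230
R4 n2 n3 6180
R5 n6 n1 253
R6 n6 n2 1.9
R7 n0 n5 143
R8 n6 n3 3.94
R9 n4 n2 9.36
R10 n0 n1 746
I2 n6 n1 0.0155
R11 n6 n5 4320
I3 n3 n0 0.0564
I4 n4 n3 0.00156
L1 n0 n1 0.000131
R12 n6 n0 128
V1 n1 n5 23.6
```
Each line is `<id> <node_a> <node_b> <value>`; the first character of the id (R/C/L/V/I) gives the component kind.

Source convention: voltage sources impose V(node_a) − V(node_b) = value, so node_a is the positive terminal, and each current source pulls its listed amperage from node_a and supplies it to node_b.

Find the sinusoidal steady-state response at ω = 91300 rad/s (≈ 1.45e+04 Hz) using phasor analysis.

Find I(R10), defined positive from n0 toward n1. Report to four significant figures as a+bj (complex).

-0.0003380-0.002534j A

Element admittances at ω=91300 rad/s:
  Y(R1) = 0.0001353+0.000j S between n4,n6
  I1: injects 0.336 A into n3 (from n2)
  Y(R2) = 0.007692+0.000j S between n2,n3
  Y(R3) = 0.0008130+0.000j S between n2,n0
  Y(R4) = 0.0001618+0.000j S between n2,n3
  Y(R5) = 0.003953+0.000j S between n6,n1
  Y(R6) = 0.5263+0.000j S between n6,n2
  Y(R7) = 0.006993+0.000j S between n0,n5
  Y(R8) = 0.2538+0.000j S between n6,n3
  Y(R9) = 0.1068+0.000j S between n4,n2
  Y(R10) = 0.001340+0.000j S between n0,n1
  I2: injects 0.0155 A into n1 (from n6)
  Y(R11) = 0.0002315+0.000j S between n6,n5
  I3: injects 0.0564 A into n0 (from n3)
  I4: injects 0.00156 A into n3 (from n4)
  Y(L1) = 0.000-0.08361j S between n0,n1
  Y(R12) = 0.007812+0.000j S between n6,n0
  V1: constraint V(n1)−V(n5) = 23.6
Assemble and solve the 7×7 MNA system:
  V(n1)=0.2522+1.891j  V(n2)=-6.525+0.6167j  V(n3)=-4.862+0.6176j  V(n4)=-6.539+0.6167j  V(n5)=-23.35+1.891j  V(n6)=-5.919+0.6176j
  i(V1)=-0.1673+0.01352j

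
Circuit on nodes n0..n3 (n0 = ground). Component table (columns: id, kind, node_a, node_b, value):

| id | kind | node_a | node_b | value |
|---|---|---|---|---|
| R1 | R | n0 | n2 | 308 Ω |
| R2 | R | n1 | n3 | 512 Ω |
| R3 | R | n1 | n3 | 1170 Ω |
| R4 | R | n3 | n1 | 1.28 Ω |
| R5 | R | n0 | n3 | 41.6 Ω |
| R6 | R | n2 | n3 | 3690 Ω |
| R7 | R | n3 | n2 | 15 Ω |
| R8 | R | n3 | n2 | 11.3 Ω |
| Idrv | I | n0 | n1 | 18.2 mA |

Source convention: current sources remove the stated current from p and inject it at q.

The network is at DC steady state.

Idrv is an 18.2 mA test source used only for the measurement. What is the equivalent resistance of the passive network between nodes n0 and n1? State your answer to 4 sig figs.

R_eq = 38.01 Ω

Apply KCL at each of the 3 non-ground nodes and solve the resulting linear system.
Node n1: branches {R2, R3, R4, Idrv} → V_1 = 0.6919
Node n2: branches {R1, R6, R7, R8} → V_2 = 0.6550
Node n3: branches {R2, R3, R4, R5, R6, R7, R8} → V_3 = 0.6687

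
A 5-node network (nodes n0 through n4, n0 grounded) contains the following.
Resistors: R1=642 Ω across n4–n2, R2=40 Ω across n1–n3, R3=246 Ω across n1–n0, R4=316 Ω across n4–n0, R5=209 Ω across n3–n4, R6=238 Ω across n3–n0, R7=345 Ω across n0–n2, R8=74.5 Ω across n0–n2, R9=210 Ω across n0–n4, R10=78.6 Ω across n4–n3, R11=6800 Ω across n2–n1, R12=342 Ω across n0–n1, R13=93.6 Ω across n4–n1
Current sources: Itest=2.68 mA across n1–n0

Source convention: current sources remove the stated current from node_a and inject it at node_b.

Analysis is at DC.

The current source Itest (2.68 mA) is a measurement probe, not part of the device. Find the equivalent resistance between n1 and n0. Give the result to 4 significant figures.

R_eq = 60.83 Ω

MNA unknowns: 4 node voltages V₁..V_4
R1: Y=0.001558 on G[4,2]
R2: Y=0.02500 on G[1,3]
R3: Y=0.004065 on G[1,0]
R4: Y=0.003165 on G[4,0]
R5: Y=0.004785 on G[3,4]
R6: Y=0.004202 on G[3,0]
R7: Y=0.002899 on G[0,2]
R8: Y=0.01342 on G[0,2]
R9: Y=0.004762 on G[0,4]
R10: Y=0.01272 on G[4,3]
R11: Y=0.0001471 on G[2,1]
R12: Y=0.002924 on G[0,1]
R13: Y=0.01068 on G[4,1]
Itest: z[1]−=0.00268, z[0]+=0.00268
solve → V1=-0.1630, V2=-0.01046, V3=-0.1268, V4=-0.1056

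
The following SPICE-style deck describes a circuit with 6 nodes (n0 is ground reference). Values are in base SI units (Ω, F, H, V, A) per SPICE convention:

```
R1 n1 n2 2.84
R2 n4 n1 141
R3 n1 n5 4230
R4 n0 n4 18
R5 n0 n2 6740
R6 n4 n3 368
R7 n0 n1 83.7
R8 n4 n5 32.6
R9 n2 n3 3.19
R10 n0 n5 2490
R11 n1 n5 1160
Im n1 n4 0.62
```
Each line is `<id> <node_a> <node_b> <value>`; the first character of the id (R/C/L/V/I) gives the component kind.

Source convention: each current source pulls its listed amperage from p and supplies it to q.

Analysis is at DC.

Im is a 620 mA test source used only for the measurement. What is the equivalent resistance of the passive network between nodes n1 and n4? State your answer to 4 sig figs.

MNA unknowns: 5 node voltages V₁..V_5
R1: Y=0.3521 on G[1,2]
R2: Y=0.007092 on G[4,1]
R3: Y=0.0002364 on G[1,5]
R4: Y=0.05556 on G[0,4]
R5: Y=0.0001484 on G[0,2]
R6: Y=0.002717 on G[4,3]
R7: Y=0.01195 on G[0,1]
R8: Y=0.03067 on G[4,5]
R9: Y=0.3135 on G[2,3]
R10: Y=0.0004016 on G[0,5]
R11: Y=0.0008621 on G[1,5]
Im: z[1]−=0.62, z[4]+=0.62
solve → V1=-24.54, V2=-24.31, V3=-24.05, V4=5.313, V5=4.227

R_eq = 48.16 Ω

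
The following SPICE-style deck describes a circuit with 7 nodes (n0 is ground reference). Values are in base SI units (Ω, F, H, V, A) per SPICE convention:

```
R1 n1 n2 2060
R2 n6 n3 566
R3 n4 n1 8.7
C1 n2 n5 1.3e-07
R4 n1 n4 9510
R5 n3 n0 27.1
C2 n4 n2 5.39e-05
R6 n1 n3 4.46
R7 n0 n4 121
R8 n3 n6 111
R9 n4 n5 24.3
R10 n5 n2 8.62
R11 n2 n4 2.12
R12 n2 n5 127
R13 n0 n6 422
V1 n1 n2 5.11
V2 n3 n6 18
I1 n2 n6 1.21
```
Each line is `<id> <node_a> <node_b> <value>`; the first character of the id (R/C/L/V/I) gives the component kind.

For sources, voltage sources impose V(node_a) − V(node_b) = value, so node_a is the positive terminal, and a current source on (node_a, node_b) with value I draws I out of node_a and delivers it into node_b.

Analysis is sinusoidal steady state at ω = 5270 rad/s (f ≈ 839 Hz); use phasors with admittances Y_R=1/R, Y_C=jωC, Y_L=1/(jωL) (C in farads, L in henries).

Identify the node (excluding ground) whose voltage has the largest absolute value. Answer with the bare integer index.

6

Apply KCL at each of the 6 non-ground nodes and solve the resulting linear system.
Node n1: branches {R1, R3, R4, R6, V1} → V_1 = -2.614+0.07787j
Node n2: branches {R1, C1, C2, R10, R11, R12, V1, I1} → V_2 = -7.724+0.07787j
Node n3: branches {R2, R5, R6, R8, V2} → V_3 = 2.530+0.06626j
Node n4: branches {R3, R4, C2, R7, R9, R11} → V_4 = -6.861-0.3149j
Node n5: branches {C1, R9, R10, R12} → V_5 = -7.509-0.02095j
Node n6: branches {R2, R8, R13, V2, I1} → V_6 = -15.47+0.06626j
Source currents: i(V1)=0.6622-0.04779j, i(V2)=-1.441+0.0001570j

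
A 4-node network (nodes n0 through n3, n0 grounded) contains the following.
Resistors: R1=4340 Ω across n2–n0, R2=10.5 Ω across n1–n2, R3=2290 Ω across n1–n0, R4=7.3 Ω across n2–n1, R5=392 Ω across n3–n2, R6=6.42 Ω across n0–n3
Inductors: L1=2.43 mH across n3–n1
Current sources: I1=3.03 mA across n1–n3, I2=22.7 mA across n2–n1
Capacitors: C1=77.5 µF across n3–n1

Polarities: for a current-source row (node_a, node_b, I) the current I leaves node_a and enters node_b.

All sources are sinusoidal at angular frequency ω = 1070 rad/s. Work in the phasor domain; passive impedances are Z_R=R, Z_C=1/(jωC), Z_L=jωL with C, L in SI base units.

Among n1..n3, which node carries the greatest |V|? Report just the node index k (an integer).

Element admittances at ω=1070 rad/s:
  Y(R1) = 0.0002304+0.000j S between n2,n0
  Y(R2) = 0.09524+0.000j S between n1,n2
  Y(R3) = 0.0004367+0.000j S between n1,n0
  Y(R4) = 0.1370+0.000j S between n2,n1
  Y(L1) = 0.000-0.3846j S between n3,n1
  I1: injects 0.00303 A into n3 (from n1)
  Y(C1) = 0.000+0.08292j S between n3,n1
  Y(R5) = 0.002551+0.000j S between n3,n2
  Y(R6) = 0.1558+0.000j S between n0,n3
  I2: injects 0.0227 A into n1 (from n2)
Assemble and solve the 3×3 MNA system:
  V(n1)=4.614e-05-0.009114j  V(n2)=-0.09655-0.009005j  V(n3)=0.0001427+3.887e-05j

2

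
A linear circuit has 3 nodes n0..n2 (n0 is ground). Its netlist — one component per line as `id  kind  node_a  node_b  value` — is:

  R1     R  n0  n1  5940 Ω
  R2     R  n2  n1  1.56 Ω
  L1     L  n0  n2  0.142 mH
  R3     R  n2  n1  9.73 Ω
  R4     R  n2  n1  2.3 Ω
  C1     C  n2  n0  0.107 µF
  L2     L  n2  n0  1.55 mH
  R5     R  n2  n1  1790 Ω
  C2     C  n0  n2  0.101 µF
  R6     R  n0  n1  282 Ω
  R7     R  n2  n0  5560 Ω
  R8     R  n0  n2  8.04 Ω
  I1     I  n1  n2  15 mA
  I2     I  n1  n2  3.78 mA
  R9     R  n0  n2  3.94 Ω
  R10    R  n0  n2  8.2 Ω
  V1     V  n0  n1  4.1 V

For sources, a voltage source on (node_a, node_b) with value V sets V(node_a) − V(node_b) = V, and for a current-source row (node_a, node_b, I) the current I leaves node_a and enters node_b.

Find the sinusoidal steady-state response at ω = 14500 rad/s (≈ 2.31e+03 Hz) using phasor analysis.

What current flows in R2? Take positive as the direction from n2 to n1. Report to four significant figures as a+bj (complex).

Element admittances at ω=14500 rad/s:
  Y(R1) = 0.0001684+0.000j S between n0,n1
  Y(R2) = 0.6410+0.000j S between n2,n1
  Y(L1) = 0.000-0.4857j S between n0,n2
  Y(R3) = 0.1028+0.000j S between n2,n1
  Y(R4) = 0.4348+0.000j S between n2,n1
  Y(C1) = 0.000+0.001552j S between n2,n0
  Y(L2) = 0.000-0.04449j S between n2,n0
  Y(R5) = 0.0005587+0.000j S between n2,n1
  Y(C2) = 0.000+0.001465j S between n0,n2
  Y(R6) = 0.003546+0.000j S between n0,n1
  Y(R7) = 0.0001799+0.000j S between n2,n0
  Y(R8) = 0.1244+0.000j S between n0,n2
  I1: injects 0.015 A into n2 (from n1)
  I2: injects 0.00378 A into n2 (from n1)
  Y(R9) = 0.2538+0.000j S between n0,n2
  Y(R10) = 0.1220+0.000j S between n0,n2
  V1: constraint V(n0)−V(n1) = 4.1
Assemble and solve the 3×3 MNA system:
  V(n1)=-4.100+0.000j  V(n2)=-2.610-0.8193j
  i(V1)=-1.753+0.9661j

0.9550-0.5252j A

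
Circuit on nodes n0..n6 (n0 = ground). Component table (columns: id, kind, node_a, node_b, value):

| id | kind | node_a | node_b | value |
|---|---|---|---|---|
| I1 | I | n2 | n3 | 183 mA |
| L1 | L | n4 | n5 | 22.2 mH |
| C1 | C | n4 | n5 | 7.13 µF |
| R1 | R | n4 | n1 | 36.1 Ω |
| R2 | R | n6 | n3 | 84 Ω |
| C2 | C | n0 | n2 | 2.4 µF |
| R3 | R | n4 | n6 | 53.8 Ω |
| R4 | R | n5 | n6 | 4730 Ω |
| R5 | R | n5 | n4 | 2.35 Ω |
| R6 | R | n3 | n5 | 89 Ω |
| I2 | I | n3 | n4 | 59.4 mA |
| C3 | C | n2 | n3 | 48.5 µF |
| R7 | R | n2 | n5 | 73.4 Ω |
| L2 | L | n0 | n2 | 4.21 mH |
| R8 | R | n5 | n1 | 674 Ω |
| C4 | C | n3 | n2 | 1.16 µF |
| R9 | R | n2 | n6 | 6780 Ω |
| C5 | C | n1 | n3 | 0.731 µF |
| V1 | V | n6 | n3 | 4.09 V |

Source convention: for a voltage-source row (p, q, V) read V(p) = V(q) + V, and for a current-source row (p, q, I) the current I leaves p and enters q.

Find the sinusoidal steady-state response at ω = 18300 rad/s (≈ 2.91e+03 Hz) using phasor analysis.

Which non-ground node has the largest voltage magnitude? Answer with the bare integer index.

MNA unknowns: 6 node voltages V₁..V_6 plus 1 source current (V1)
I1: z[2]−=0.183, z[3]+=0.183
L1: Y=0.000-0.002461j on G[4,5]
C1: Y=0.000+0.1305j on G[4,5]
R1: Y=0.02770+0.000j on G[4,1]
R2: Y=0.01190+0.000j on G[6,3]
C2: Y=0.000+0.04392j on G[0,2]
R3: Y=0.01859+0.000j on G[4,6]
R4: Y=0.0002114+0.000j on G[5,6]
R5: Y=0.4255+0.000j on G[5,4]
R6: Y=0.01124+0.000j on G[3,5]
I2: z[3]−=0.0594, z[4]+=0.0594
C3: Y=0.000+0.8875j on G[2,3]
R7: Y=0.01362+0.000j on G[2,5]
L2: Y=0.000-0.01298j on G[0,2]
R8: Y=0.001484+0.000j on G[5,1]
C4: Y=0.000+0.02123j on G[3,2]
R9: Y=0.0001475+0.000j on G[2,6]
C5: Y=0.000+0.01338j on G[1,3]
V1: row V6−V3=4.09, i_V1 at 6,3
solve → V1=2.027-1.692j, V2=0.000+0.000j, V3=0.01049-0.1617j, V4=2.735-0.7710j, V5=2.604-0.6982j, V6=4.100-0.1617j
aux → i_V1=-0.07499-0.01142j

6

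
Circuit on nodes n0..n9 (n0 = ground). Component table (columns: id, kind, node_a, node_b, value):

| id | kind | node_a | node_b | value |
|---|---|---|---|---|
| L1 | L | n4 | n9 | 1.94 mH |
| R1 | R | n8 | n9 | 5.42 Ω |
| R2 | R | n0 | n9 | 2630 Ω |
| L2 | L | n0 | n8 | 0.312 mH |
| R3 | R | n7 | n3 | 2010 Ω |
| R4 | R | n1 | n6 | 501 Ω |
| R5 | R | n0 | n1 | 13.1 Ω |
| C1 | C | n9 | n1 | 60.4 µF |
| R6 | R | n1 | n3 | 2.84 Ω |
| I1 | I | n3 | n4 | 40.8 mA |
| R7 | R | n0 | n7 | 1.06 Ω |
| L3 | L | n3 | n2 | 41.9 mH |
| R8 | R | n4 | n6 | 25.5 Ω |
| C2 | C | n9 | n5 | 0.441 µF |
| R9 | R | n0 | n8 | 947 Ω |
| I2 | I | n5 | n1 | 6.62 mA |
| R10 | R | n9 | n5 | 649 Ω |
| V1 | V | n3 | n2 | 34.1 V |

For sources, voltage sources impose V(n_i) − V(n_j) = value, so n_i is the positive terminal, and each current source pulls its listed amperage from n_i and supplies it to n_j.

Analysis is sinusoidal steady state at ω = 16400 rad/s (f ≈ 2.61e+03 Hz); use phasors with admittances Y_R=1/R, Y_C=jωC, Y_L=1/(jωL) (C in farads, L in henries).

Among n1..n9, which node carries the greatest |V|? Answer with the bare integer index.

2

Apply KCL at each of the 9 non-ground nodes and solve the resulting linear system.
Node n1: branches {R4, R5, C1, R6, I2} → V_1 = 0.006979+0.02285j
Node n2: branches {L3, V1} → V_2 = -34.21+0.02281j
Node n3: branches {R3, R6, I1, L3, V1} → V_3 = -0.1087+0.02281j
Node n4: branches {L1, I1, R8} → V_4 = 0.08240+1.282j
Node n5: branches {C2, I2, R10} → V_5 = -0.1802+0.8636j
Node n6: branches {R4, R8} → V_6 = 0.07875+1.221j
Node n7: branches {R3, R7} → V_7 = -5.732e-05+1.202e-05j
Node n8: branches {R1, L2, R9} → V_8 = 0.008945-0.002510j
Node n9: branches {L1, R1, R2, C1, C2, R10} → V_9 = 0.006337-0.01200j
Source currents: i(V1)=0.000+0.04962j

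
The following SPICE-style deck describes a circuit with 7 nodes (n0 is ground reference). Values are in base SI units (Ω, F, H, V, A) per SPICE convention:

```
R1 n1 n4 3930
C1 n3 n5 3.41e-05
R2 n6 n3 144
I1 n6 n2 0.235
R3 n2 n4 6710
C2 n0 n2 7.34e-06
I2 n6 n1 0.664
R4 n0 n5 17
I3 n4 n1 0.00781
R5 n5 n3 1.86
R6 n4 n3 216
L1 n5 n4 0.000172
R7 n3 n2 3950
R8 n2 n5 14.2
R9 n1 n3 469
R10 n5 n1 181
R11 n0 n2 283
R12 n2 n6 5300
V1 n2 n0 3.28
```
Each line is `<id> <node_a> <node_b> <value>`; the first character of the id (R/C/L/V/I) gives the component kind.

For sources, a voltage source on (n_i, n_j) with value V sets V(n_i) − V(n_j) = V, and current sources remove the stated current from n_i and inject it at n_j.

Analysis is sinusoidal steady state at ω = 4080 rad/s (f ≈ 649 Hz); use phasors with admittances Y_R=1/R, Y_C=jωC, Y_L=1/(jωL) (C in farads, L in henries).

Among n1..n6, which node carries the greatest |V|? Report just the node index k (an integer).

6

Element admittances at ω=4080 rad/s:
  Y(R1) = 0.0002545+0.000j S between n1,n4
  Y(C1) = 0.000+0.1391j S between n3,n5
  Y(R2) = 0.006944+0.000j S between n6,n3
  I1: injects 0.235 A into n2 (from n6)
  Y(R3) = 0.0001490+0.000j S between n2,n4
  Y(C2) = 0.000+0.02995j S between n0,n2
  I2: injects 0.664 A into n1 (from n6)
  Y(R4) = 0.05882+0.000j S between n0,n5
  I3: injects 0.00781 A into n1 (from n4)
  Y(R5) = 0.5376+0.000j S between n5,n3
  Y(R6) = 0.004630+0.000j S between n4,n3
  Y(L1) = 0.000-1.425j S between n5,n4
  Y(R7) = 0.0002532+0.000j S between n3,n2
  Y(R8) = 0.07042+0.000j S between n2,n5
  Y(R9) = 0.002132+0.000j S between n1,n3
  Y(R10) = 0.005525+0.000j S between n5,n1
  Y(R11) = 0.003534+0.000j S between n0,n2
  Y(R12) = 0.0001887+0.000j S between n2,n6
  V1: constraint V(n2)−V(n0) = 3.28
Assemble and solve the 7×7 MNA system:
  V(n1)=84.76+0.08149j  V(n2)=3.280+0.000j  V(n3)=-1.024+0.3045j  V(n4)=0.1701+0.005036j  V(n5)=0.1711-0.001035j  V(n6)=-126.9+0.2964j
  i(V1)=-0.02165-0.09817j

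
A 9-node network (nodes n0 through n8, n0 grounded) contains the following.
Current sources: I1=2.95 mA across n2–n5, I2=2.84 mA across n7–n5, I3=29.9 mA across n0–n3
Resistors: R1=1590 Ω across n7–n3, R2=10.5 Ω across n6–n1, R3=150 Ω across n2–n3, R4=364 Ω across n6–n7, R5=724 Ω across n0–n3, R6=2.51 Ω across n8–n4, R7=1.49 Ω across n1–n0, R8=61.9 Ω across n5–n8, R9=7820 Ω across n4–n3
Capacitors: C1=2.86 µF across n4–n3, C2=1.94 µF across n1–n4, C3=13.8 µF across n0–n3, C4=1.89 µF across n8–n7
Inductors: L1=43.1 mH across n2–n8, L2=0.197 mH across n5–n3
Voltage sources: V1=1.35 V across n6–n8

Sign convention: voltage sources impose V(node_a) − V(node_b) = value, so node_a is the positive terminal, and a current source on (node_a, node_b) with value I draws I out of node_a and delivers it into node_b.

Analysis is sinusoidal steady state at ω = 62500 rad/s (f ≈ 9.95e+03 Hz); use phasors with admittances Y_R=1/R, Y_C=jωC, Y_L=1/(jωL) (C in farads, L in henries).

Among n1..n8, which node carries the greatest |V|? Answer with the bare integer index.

6

Apply KCL at each of the 8 non-ground nodes and solve the resulting linear system.
Node n1: branches {R2, C2, R7} → V_1 = 0.08121+0.009434j
Node n2: branches {I1, R3, L1} → V_2 = -0.4366+0.02049j
Node n3: branches {R1, R3, C1, R5, L2, C3, R9, I3} → V_3 = -0.007387+0.02851j
Node n4: branches {C1, R6, C2, R9} → V_4 = -0.06223+0.3267j
Node n5: branches {I1, I2, L2, R8} → V_5 = -0.04861+0.05127j
Node n6: branches {R2, R4, V1} → V_6 = 1.057+0.2585j
Node n7: branches {R1, I2, R4, C4} → V_7 = -0.2936+0.2496j
Node n8: branches {L1, R6, C4, R8, V1} → V_8 = -0.2926+0.2585j
Source currents: i(V1)=-0.09668-0.02375j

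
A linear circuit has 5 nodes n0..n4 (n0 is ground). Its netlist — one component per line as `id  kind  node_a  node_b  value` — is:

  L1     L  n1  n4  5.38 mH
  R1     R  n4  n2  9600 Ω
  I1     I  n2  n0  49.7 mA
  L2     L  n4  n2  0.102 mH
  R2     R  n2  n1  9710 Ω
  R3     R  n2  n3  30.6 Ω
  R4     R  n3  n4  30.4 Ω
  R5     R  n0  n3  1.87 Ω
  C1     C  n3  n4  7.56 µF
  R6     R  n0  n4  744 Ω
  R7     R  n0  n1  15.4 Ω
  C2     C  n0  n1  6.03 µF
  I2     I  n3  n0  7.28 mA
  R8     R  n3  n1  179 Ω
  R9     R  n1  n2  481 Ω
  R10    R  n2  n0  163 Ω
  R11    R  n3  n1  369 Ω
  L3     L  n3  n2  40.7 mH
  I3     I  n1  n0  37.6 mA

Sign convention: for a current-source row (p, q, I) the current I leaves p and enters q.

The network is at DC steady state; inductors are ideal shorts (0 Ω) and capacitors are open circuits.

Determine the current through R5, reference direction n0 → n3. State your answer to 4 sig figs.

Element admittances at DC:
  L1: short n1↔n4 (DC inductor)
  Y(R1) = 0.0001042 S between n4,n2
  I1: injects 0.0497 A into n0 (from n2)
  L2: short n4↔n2 (DC inductor)
  Y(R2) = 0.0001030 S between n2,n1
  Y(R3) = 0.03268 S between n2,n3
  Y(R4) = 0.03289 S between n3,n4
  Y(R5) = 0.5348 S between n0,n3
  Y(C1) = 0.000 S between n3,n4
  Y(R6) = 0.001344 S between n0,n4
  Y(R7) = 0.06494 S between n0,n1
  Y(C2) = 0.000 S between n0,n1
  I2: injects 0.00728 A into n0 (from n3)
  Y(R8) = 0.005587 S between n3,n1
  Y(R9) = 0.002079 S between n1,n2
  Y(R10) = 0.006135 S between n2,n0
  Y(R11) = 0.002710 S between n3,n1
  L3: short n3↔n2 (DC inductor)
  I3: injects 0.0376 A into n0 (from n1)
Assemble and solve the 7×7 MNA system:
  V(n1)=-0.1558  V(n2)=-0.1558  V(n3)=-0.1558  V(n4)=-0.1558
  i(L1)=-0.02749  i(L2)=-0.02728  i(L3)=0.07602

0.08330 A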